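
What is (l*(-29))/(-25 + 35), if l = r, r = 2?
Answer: -29/5 ≈ -5.8000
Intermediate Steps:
l = 2
(l*(-29))/(-25 + 35) = (2*(-29))/(-25 + 35) = -58/10 = -58*⅒ = -29/5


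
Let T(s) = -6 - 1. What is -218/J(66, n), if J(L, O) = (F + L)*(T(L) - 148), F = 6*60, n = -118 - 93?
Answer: 109/33015 ≈ 0.0033015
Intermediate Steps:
n = -211
F = 360
T(s) = -7
J(L, O) = -55800 - 155*L (J(L, O) = (360 + L)*(-7 - 148) = (360 + L)*(-155) = -55800 - 155*L)
-218/J(66, n) = -218/(-55800 - 155*66) = -218/(-55800 - 10230) = -218/(-66030) = -218*(-1/66030) = 109/33015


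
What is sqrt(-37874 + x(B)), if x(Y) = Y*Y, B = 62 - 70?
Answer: I*sqrt(37810) ≈ 194.45*I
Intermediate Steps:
B = -8
x(Y) = Y**2
sqrt(-37874 + x(B)) = sqrt(-37874 + (-8)**2) = sqrt(-37874 + 64) = sqrt(-37810) = I*sqrt(37810)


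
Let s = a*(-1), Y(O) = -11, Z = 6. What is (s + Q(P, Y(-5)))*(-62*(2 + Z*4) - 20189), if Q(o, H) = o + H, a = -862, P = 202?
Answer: -22956453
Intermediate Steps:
s = 862 (s = -862*(-1) = 862)
Q(o, H) = H + o
(s + Q(P, Y(-5)))*(-62*(2 + Z*4) - 20189) = (862 + (-11 + 202))*(-62*(2 + 6*4) - 20189) = (862 + 191)*(-62*(2 + 24) - 20189) = 1053*(-62*26 - 20189) = 1053*(-1612 - 20189) = 1053*(-21801) = -22956453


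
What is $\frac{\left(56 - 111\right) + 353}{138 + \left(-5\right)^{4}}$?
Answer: $\frac{298}{763} \approx 0.39056$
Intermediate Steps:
$\frac{\left(56 - 111\right) + 353}{138 + \left(-5\right)^{4}} = \frac{-55 + 353}{138 + 625} = \frac{298}{763}$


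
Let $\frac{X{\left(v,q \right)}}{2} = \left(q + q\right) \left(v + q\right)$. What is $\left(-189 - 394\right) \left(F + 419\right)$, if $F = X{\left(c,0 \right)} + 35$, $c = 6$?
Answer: $-264682$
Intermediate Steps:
$X{\left(v,q \right)} = 4 q \left(q + v\right)$ ($X{\left(v,q \right)} = 2 \left(q + q\right) \left(v + q\right) = 2 \cdot 2 q \left(q + v\right) = 4 q \left(q + v\right)$)
$F = 35$ ($F = 4 \cdot 0 \left(0 + 6\right) + 35 = 4 \cdot 0 \cdot 6 + 35 = 0 + 35 = 35$)
$\left(-189 - 394\right) \left(F + 419\right) = \left(-189 - 394\right) \left(35 + 419\right) = \left(-583\right) 454 = -264682$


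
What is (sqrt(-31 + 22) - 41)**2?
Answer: 1672 - 246*I ≈ 1672.0 - 246.0*I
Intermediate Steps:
(sqrt(-31 + 22) - 41)**2 = (sqrt(-9) - 41)**2 = (3*I - 41)**2 = (-41 + 3*I)**2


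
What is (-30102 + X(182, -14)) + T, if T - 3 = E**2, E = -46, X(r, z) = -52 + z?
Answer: -28049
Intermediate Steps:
T = 2119 (T = 3 + (-46)**2 = 3 + 2116 = 2119)
(-30102 + X(182, -14)) + T = (-30102 + (-52 - 14)) + 2119 = (-30102 - 66) + 2119 = -30168 + 2119 = -28049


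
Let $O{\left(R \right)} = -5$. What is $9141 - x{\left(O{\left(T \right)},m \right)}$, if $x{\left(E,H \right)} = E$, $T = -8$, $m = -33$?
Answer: $9146$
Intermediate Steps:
$9141 - x{\left(O{\left(T \right)},m \right)} = 9141 - -5 = 9141 + 5 = 9146$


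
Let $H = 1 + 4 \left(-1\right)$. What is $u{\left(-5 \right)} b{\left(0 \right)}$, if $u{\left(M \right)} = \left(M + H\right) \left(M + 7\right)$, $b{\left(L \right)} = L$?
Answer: $0$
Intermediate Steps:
$H = -3$ ($H = 1 - 4 = -3$)
$u{\left(M \right)} = \left(-3 + M\right) \left(7 + M\right)$ ($u{\left(M \right)} = \left(M - 3\right) \left(M + 7\right) = \left(-3 + M\right) \left(7 + M\right)$)
$u{\left(-5 \right)} b{\left(0 \right)} = \left(-21 + \left(-5\right)^{2} + 4 \left(-5\right)\right) 0 = \left(-21 + 25 - 20\right) 0 = \left(-16\right) 0 = 0$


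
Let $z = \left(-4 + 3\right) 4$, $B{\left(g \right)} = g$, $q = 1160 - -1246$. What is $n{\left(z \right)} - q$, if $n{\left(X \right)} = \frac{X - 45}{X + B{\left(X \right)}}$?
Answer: $- \frac{19199}{8} \approx -2399.9$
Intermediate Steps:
$q = 2406$ ($q = 1160 + 1246 = 2406$)
$z = -4$ ($z = \left(-1\right) 4 = -4$)
$n{\left(X \right)} = \frac{-45 + X}{2 X}$ ($n{\left(X \right)} = \frac{X - 45}{X + X} = \frac{-45 + X}{2 X}$)
$n{\left(z \right)} - q = \frac{-45 - 4}{2 \left(-4\right)} - 2406 = \frac{1}{2} \left(- \frac{1}{4}\right) \left(-49\right) - 2406 = \frac{49}{8} - 2406 = - \frac{19199}{8}$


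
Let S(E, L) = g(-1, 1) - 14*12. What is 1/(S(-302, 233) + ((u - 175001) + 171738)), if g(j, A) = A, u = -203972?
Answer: -1/207402 ≈ -4.8216e-6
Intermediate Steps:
S(E, L) = -167 (S(E, L) = 1 - 14*12 = 1 - 168 = -167)
1/(S(-302, 233) + ((u - 175001) + 171738)) = 1/(-167 + ((-203972 - 175001) + 171738)) = 1/(-167 + (-378973 + 171738)) = 1/(-167 - 207235) = 1/(-207402) = -1/207402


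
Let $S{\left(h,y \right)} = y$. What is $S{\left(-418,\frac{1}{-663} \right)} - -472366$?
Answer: $\frac{313178657}{663} \approx 4.7237 \cdot 10^{5}$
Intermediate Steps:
$S{\left(-418,\frac{1}{-663} \right)} - -472366 = \frac{1}{-663} - -472366 = - \frac{1}{663} + 472366 = \frac{313178657}{663}$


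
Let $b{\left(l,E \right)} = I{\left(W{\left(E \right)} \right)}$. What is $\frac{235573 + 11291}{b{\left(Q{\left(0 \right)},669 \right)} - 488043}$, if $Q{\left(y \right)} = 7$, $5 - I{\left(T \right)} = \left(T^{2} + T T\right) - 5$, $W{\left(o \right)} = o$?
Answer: $- \frac{246864}{1383155} \approx -0.17848$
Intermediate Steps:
$I{\left(T \right)} = 10 - 2 T^{2}$ ($I{\left(T \right)} = 5 - \left(\left(T^{2} + T T\right) - 5\right) = 5 - \left(\left(T^{2} + T^{2}\right) - 5\right) = 5 - \left(2 T^{2} - 5\right) = 5 - \left(-5 + 2 T^{2}\right) = 10 - 2 T^{2}$)
$b{\left(l,E \right)} = 10 - 2 E^{2}$
$\frac{235573 + 11291}{b{\left(Q{\left(0 \right)},669 \right)} - 488043} = \frac{235573 + 11291}{\left(10 - 2 \cdot 669^{2}\right) - 488043} = \frac{246864}{\left(10 - 895122\right) - 488043} = \frac{246864}{-895112 - 488043} = \frac{246864}{-1383155} = 246864 \left(- \frac{1}{1383155}\right) = - \frac{246864}{1383155}$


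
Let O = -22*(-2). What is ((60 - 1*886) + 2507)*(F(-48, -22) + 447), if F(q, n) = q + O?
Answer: 744683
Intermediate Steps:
O = 44
F(q, n) = 44 + q (F(q, n) = q + 44 = 44 + q)
((60 - 1*886) + 2507)*(F(-48, -22) + 447) = ((60 - 1*886) + 2507)*((44 - 48) + 447) = ((60 - 886) + 2507)*(-4 + 447) = (-826 + 2507)*443 = 1681*443 = 744683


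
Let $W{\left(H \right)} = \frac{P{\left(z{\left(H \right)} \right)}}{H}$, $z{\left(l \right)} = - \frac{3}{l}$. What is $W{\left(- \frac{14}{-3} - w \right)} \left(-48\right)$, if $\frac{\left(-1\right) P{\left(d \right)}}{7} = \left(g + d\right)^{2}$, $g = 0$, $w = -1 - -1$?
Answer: $\frac{1458}{49} \approx 29.755$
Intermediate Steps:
$w = 0$ ($w = -1 + 1 = 0$)
$P{\left(d \right)} = - 7 d^{2}$ ($P{\left(d \right)} = - 7 \left(0 + d\right)^{2} = - 7 d^{2}$)
$W{\left(H \right)} = - \frac{63}{H^{3}}$ ($W{\left(H \right)} = \frac{\left(-7\right) \left(- \frac{3}{H}\right)^{2}}{H} = \frac{\left(-7\right) \frac{9}{H^{2}}}{H} = \frac{\left(-63\right) \frac{1}{H^{2}}}{H} = - \frac{63}{H^{3}}$)
$W{\left(- \frac{14}{-3} - w \right)} \left(-48\right) = - \frac{63}{\left(- \frac{14}{-3} - 0\right)^{3}} \left(-48\right) = - \frac{63}{\left(\left(-14\right) \left(- \frac{1}{3}\right) + 0\right)^{3}} \left(-48\right) = - \frac{63}{\left(\frac{14}{3} + 0\right)^{3}} \left(-48\right) = - \frac{63}{\frac{2744}{27}} \left(-48\right) = \left(-63\right) \frac{27}{2744} \left(-48\right) = \left(- \frac{243}{392}\right) \left(-48\right) = \frac{1458}{49}$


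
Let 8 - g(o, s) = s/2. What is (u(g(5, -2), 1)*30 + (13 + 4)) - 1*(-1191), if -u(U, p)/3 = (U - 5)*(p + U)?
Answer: -2392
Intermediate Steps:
g(o, s) = 8 - s/2
u(U, p) = -3*(-5 + U)*(U + p) (u(U, p) = -3*(U - 5)*(p + U) = -3*(-5 + U)*(U + p))
(u(g(5, -2), 1)*30 + (13 + 4)) - 1*(-1191) = ((-3*(8 - ½*(-2))² + 15*(8 - ½*(-2)) + 15*1 - 3*(8 - ½*(-2))*1)*30 + (13 + 4)) - 1*(-1191) = ((-3*(8 + 1)² + 15*(8 + 1) + 15 - 3*(8 + 1)*1)*30 + 17) + 1191 = ((-3*9² + 15*9 + 15 - 3*9*1)*30 + 17) + 1191 = ((-3*81 + 135 + 15 - 27)*30 + 17) + 1191 = ((-243 + 135 + 15 - 27)*30 + 17) + 1191 = (-120*30 + 17) + 1191 = (-3600 + 17) + 1191 = -3583 + 1191 = -2392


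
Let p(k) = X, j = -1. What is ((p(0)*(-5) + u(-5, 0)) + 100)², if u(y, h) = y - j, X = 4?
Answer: 5776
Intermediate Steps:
p(k) = 4
u(y, h) = 1 + y (u(y, h) = y - 1*(-1) = y + 1 = 1 + y)
((p(0)*(-5) + u(-5, 0)) + 100)² = ((4*(-5) + (1 - 5)) + 100)² = ((-20 - 4) + 100)² = (-24 + 100)² = 76² = 5776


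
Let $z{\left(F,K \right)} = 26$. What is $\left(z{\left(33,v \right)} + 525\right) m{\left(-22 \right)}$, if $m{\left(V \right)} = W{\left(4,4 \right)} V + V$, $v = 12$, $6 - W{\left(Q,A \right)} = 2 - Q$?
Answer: $-109098$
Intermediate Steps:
$W{\left(Q,A \right)} = 4 + Q$ ($W{\left(Q,A \right)} = 6 - \left(2 - Q\right) = 6 + \left(-2 + Q\right) = 4 + Q$)
$m{\left(V \right)} = 9 V$ ($m{\left(V \right)} = \left(4 + 4\right) V + V = 8 V + V = 9 V$)
$\left(z{\left(33,v \right)} + 525\right) m{\left(-22 \right)} = \left(26 + 525\right) 9 \left(-22\right) = 551 \left(-198\right) = -109098$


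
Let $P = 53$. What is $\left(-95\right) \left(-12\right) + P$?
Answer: $1193$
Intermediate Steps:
$\left(-95\right) \left(-12\right) + P = \left(-95\right) \left(-12\right) + 53 = 1140 + 53 = 1193$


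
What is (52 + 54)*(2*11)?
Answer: 2332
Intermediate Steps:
(52 + 54)*(2*11) = 106*22 = 2332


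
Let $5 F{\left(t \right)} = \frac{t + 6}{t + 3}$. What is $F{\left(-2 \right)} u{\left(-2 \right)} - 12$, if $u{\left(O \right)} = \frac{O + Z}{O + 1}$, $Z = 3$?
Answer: $- \frac{64}{5} \approx -12.8$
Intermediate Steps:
$u{\left(O \right)} = \frac{3 + O}{1 + O}$ ($u{\left(O \right)} = \frac{O + 3}{O + 1} = \frac{3 + O}{1 + O}$)
$F{\left(t \right)} = \frac{6 + t}{5 \left(3 + t\right)}$ ($F{\left(t \right)} = \frac{\left(t + 6\right) \frac{1}{t + 3}}{5} = \frac{\left(6 + t\right) \frac{1}{3 + t}}{5} = \frac{\frac{1}{3 + t} \left(6 + t\right)}{5} = \frac{6 + t}{5 \left(3 + t\right)}$)
$F{\left(-2 \right)} u{\left(-2 \right)} - 12 = \frac{6 - 2}{5 \left(3 - 2\right)} \frac{3 - 2}{1 - 2} - 12 = \frac{1}{5} \cdot 1^{-1} \cdot 4 \frac{1}{-1} \cdot 1 - 12 = \frac{1}{5} \cdot 1 \cdot 4 \left(\left(-1\right) 1\right) - 12 = \frac{4}{5} \left(-1\right) - 12 = - \frac{4}{5} - 12 = - \frac{64}{5}$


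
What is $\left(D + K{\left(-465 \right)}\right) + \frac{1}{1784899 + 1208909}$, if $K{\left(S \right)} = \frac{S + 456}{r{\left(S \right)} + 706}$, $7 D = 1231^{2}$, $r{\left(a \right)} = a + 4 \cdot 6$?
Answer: $\frac{1202225280834271}{5553513840} \approx 2.1648 \cdot 10^{5}$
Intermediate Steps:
$r{\left(a \right)} = 24 + a$ ($r{\left(a \right)} = a + 24 = 24 + a$)
$D = \frac{1515361}{7}$ ($D = \frac{1231^{2}}{7} = \frac{1}{7} \cdot 1515361 = \frac{1515361}{7} \approx 2.1648 \cdot 10^{5}$)
$K{\left(S \right)} = \frac{456 + S}{730 + S}$ ($K{\left(S \right)} = \frac{S + 456}{\left(24 + S\right) + 706} = \frac{456 + S}{730 + S}$)
$\left(D + K{\left(-465 \right)}\right) + \frac{1}{1784899 + 1208909} = \left(\frac{1515361}{7} + \frac{456 - 465}{730 - 465}\right) + \frac{1}{1784899 + 1208909} = \left(\frac{1515361}{7} + \frac{1}{265} \left(-9\right)\right) + \frac{1}{2993808} = \left(\frac{1515361}{7} - \frac{9}{265}\right) + \frac{1}{2993808} = \frac{401570602}{1855} + \frac{1}{2993808} = \frac{1202225280834271}{5553513840}$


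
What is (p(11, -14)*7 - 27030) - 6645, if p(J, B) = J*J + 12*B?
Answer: -34004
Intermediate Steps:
p(J, B) = J**2 + 12*B
(p(11, -14)*7 - 27030) - 6645 = ((11**2 + 12*(-14))*7 - 27030) - 6645 = ((121 - 168)*7 - 27030) - 6645 = (-47*7 - 27030) - 6645 = (-329 - 27030) - 6645 = -27359 - 6645 = -34004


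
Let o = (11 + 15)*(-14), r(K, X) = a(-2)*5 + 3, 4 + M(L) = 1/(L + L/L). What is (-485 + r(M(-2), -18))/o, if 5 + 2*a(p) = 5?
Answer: 241/182 ≈ 1.3242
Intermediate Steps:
a(p) = 0 (a(p) = -5/2 + (½)*5 = -5/2 + 5/2 = 0)
M(L) = -4 + 1/(1 + L) (M(L) = -4 + 1/(L + L/L) = -4 + 1/(L + 1) = -4 + 1/(1 + L))
r(K, X) = 3 (r(K, X) = 0*5 + 3 = 0 + 3 = 3)
o = -364 (o = 26*(-14) = -364)
(-485 + r(M(-2), -18))/o = (-485 + 3)/(-364) = -482*(-1/364) = 241/182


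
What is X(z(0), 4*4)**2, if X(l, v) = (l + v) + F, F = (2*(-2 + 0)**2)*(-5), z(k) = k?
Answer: 576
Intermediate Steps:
F = -40 (F = (2*(-2)**2)*(-5) = (2*4)*(-5) = 8*(-5) = -40)
X(l, v) = -40 + l + v (X(l, v) = (l + v) - 40 = -40 + l + v)
X(z(0), 4*4)**2 = (-40 + 0 + 4*4)**2 = (-40 + 0 + 16)**2 = (-24)**2 = 576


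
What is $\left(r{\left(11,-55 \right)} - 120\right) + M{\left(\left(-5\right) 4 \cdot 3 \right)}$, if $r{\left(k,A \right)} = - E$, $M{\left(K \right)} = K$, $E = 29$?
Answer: $-209$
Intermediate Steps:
$r{\left(k,A \right)} = -29$ ($r{\left(k,A \right)} = \left(-1\right) 29 = -29$)
$\left(r{\left(11,-55 \right)} - 120\right) + M{\left(\left(-5\right) 4 \cdot 3 \right)} = \left(-29 - 120\right) + \left(-5\right) 4 \cdot 3 = -149 - 60 = -209$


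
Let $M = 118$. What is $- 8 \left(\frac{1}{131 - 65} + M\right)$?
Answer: $- \frac{31156}{33} \approx -944.12$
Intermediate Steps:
$- 8 \left(\frac{1}{131 - 65} + M\right) = - 8 \left(\frac{1}{131 - 65} + 118\right) = - 8 \left(\frac{1}{66} + 118\right) = \left(-8\right) \frac{7789}{66} = - \frac{31156}{33}$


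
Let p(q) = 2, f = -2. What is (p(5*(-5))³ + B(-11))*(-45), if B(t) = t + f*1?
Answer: 225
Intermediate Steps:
B(t) = -2 + t (B(t) = t - 2*1 = t - 2 = -2 + t)
(p(5*(-5))³ + B(-11))*(-45) = (2³ + (-2 - 11))*(-45) = (8 - 13)*(-45) = -5*(-45) = 225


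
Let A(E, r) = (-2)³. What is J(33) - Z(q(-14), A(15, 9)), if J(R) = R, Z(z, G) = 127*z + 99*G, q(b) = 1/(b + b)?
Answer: 23227/28 ≈ 829.54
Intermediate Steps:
A(E, r) = -8
q(b) = 1/(2*b)
Z(z, G) = 99*G + 127*z
J(33) - Z(q(-14), A(15, 9)) = 33 - (99*(-8) + 127*((½)/(-14))) = 33 - (-792 + 127*((½)*(-1/14))) = 33 - (-792 + 127*(-1/28)) = 33 - (-792 - 127/28) = 33 - 1*(-22303/28) = 33 + 22303/28 = 23227/28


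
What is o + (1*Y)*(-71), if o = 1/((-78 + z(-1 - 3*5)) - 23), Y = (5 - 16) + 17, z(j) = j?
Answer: -49843/117 ≈ -426.01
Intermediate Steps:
Y = 6 (Y = -11 + 17 = 6)
o = -1/117 (o = 1/((-78 + (-1 - 3*5)) - 23) = 1/((-78 + (-1 - 15)) - 23) = 1/((-78 - 16) - 23) = 1/(-94 - 23) = 1/(-117) = -1/117 ≈ -0.0085470)
o + (1*Y)*(-71) = -1/117 + (1*6)*(-71) = -1/117 + 6*(-71) = -1/117 - 426 = -49843/117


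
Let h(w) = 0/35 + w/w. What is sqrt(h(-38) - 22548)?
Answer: I*sqrt(22547) ≈ 150.16*I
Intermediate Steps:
h(w) = 1 (h(w) = 0*(1/35) + 1 = 0 + 1 = 1)
sqrt(h(-38) - 22548) = sqrt(1 - 22548) = sqrt(-22547) = I*sqrt(22547)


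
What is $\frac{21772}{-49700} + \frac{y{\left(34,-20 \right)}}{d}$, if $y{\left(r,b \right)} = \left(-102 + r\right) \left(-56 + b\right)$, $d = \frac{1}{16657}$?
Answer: $\frac{1069585941357}{12425} \approx 8.6083 \cdot 10^{7}$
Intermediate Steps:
$d = \frac{1}{16657} \approx 6.0035 \cdot 10^{-5}$
$\frac{21772}{-49700} + \frac{y{\left(34,-20 \right)}}{d} = \frac{21772}{-49700} + \left(5712 - -2040 - 1904 - 680\right) \frac{1}{\frac{1}{16657}} = 21772 \left(- \frac{1}{49700}\right) + \left(5712 + 2040 - 1904 - 680\right) 16657 = - \frac{5443}{12425} + 5168 \cdot 16657 = - \frac{5443}{12425} + 86083376 = \frac{1069585941357}{12425}$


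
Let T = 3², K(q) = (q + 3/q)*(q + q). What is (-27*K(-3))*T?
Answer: -5832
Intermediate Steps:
K(q) = 2*q*(q + 3/q) (K(q) = (q + 3/q)*(2*q) = 2*q*(q + 3/q))
T = 9
(-27*K(-3))*T = -27*(6 + 2*(-3)²)*9 = -27*(6 + 2*9)*9 = -27*(6 + 18)*9 = -27*24*9 = -648*9 = -5832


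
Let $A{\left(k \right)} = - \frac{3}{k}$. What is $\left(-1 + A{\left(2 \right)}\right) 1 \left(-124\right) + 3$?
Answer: $313$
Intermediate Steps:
$\left(-1 + A{\left(2 \right)}\right) 1 \left(-124\right) + 3 = \left(-1 - \frac{3}{2}\right) 1 \left(-124\right) + 3 = \left(- \frac{5}{2}\right) 1 \left(-124\right) + 3 = \left(- \frac{5}{2}\right) \left(-124\right) + 3 = 310 + 3 = 313$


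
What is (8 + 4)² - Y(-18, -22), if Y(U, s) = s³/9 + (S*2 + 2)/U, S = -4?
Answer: 11941/9 ≈ 1326.8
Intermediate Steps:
Y(U, s) = -6/U + s³/9 (Y(U, s) = s³/9 + (-4*2 + 2)/U = s³*(⅑) + (-8 + 2)/U = s³/9 - 6/U = -6/U + s³/9)
(8 + 4)² - Y(-18, -22) = (8 + 4)² - (-6/(-18) + (⅑)*(-22)³) = 12² - (-6*(-1/18) + (⅑)*(-10648)) = 144 - (⅓ - 10648/9) = 144 - 1*(-10645/9) = 144 + 10645/9 = 11941/9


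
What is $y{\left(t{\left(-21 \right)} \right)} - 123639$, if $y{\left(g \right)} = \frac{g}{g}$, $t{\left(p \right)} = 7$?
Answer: $-123638$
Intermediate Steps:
$y{\left(g \right)} = 1$
$y{\left(t{\left(-21 \right)} \right)} - 123639 = 1 - 123639 = -123638$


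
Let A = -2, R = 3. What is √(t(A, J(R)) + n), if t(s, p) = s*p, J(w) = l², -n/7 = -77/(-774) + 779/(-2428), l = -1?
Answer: I*√11048736007/156606 ≈ 0.67119*I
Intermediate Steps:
n = 1455965/939636 (n = -7*(-77/(-774) + 779/(-2428)) = -7*(-77*(-1/774) + 779*(-1/2428)) = -7*(77/774 - 779/2428) = -7*(-207995/939636) = 1455965/939636 ≈ 1.5495)
J(w) = 1 (J(w) = (-1)² = 1)
t(s, p) = p*s
√(t(A, J(R)) + n) = √(1*(-2) + 1455965/939636) = √(-2 + 1455965/939636) = √(-423307/939636) = I*√11048736007/156606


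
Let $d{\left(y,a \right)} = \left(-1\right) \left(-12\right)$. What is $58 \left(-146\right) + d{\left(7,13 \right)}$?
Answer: $-8456$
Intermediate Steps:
$d{\left(y,a \right)} = 12$
$58 \left(-146\right) + d{\left(7,13 \right)} = 58 \left(-146\right) + 12 = -8468 + 12 = -8456$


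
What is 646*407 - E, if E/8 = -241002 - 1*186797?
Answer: 3685314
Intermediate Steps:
E = -3422392 (E = 8*(-241002 - 1*186797) = 8*(-241002 - 186797) = 8*(-427799) = -3422392)
646*407 - E = 646*407 - 1*(-3422392) = 262922 + 3422392 = 3685314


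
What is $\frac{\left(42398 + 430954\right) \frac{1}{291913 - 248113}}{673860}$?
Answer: $\frac{1793}{111799500} \approx 1.6038 \cdot 10^{-5}$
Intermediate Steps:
$\frac{\left(42398 + 430954\right) \frac{1}{291913 - 248113}}{673860} = \frac{473352}{43800} \cdot \frac{1}{673860} = 473352 \cdot \frac{1}{43800} \cdot \frac{1}{673860} = \frac{19723}{1825} \cdot \frac{1}{673860} = \frac{1793}{111799500}$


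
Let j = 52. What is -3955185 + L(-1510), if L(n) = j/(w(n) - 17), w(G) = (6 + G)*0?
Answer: -67238197/17 ≈ -3.9552e+6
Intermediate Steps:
w(G) = 0
L(n) = -52/17 (L(n) = 52/(0 - 17) = 52/(-17) = 52*(-1/17) = -52/17)
-3955185 + L(-1510) = -3955185 - 52/17 = -67238197/17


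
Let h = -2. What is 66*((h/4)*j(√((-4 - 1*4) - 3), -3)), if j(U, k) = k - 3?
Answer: 198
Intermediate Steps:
j(U, k) = -3 + k
66*((h/4)*j(√((-4 - 1*4) - 3), -3)) = 66*((-2/4)*(-3 - 3)) = 66*(((¼)*(-2))*(-6)) = 66*(-½*(-6)) = 66*3 = 198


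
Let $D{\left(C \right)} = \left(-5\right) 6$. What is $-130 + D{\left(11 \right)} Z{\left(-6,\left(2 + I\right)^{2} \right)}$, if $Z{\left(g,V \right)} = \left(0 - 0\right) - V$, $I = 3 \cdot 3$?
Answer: $3500$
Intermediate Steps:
$I = 9$
$D{\left(C \right)} = -30$
$Z{\left(g,V \right)} = - V$ ($Z{\left(g,V \right)} = \left(0 + 0\right) - V = 0 - V = - V$)
$-130 + D{\left(11 \right)} Z{\left(-6,\left(2 + I\right)^{2} \right)} = -130 - 30 \left(- \left(2 + 9\right)^{2}\right) = -130 - 30 \left(- 11^{2}\right) = -130 - 30 \left(\left(-1\right) 121\right) = -130 - -3630 = -130 + 3630 = 3500$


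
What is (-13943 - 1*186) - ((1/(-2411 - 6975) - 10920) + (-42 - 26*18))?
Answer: -25332813/9386 ≈ -2699.0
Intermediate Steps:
(-13943 - 1*186) - ((1/(-2411 - 6975) - 10920) + (-42 - 26*18)) = (-13943 - 186) - ((1/(-9386) - 10920) + (-42 - 468)) = -14129 - ((-1/9386 - 10920) - 510) = -14129 - (-102495121/9386 - 510) = -14129 - 1*(-107281981/9386) = -14129 + 107281981/9386 = -25332813/9386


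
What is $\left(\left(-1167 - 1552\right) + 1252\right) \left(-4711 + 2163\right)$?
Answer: $3737916$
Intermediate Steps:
$\left(\left(-1167 - 1552\right) + 1252\right) \left(-4711 + 2163\right) = \left(\left(-1167 - 1552\right) + 1252\right) \left(-2548\right) = \left(-2719 + 1252\right) \left(-2548\right) = \left(-1467\right) \left(-2548\right) = 3737916$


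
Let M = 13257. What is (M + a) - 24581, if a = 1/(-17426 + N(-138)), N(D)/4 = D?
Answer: -203582873/17978 ≈ -11324.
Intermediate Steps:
N(D) = 4*D
a = -1/17978 (a = 1/(-17426 + 4*(-138)) = 1/(-17426 - 552) = 1/(-17978) = -1/17978 ≈ -5.5624e-5)
(M + a) - 24581 = (13257 - 1/17978) - 24581 = 238334345/17978 - 24581 = -203582873/17978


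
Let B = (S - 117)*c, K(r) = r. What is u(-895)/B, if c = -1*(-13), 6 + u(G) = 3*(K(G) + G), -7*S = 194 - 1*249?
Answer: 9408/2483 ≈ 3.7890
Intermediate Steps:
S = 55/7 (S = -(194 - 1*249)/7 = -(194 - 249)/7 = -⅐*(-55) = 55/7 ≈ 7.8571)
u(G) = -6 + 6*G (u(G) = -6 + 3*(G + G) = -6 + 3*(2*G) = -6 + 6*G)
c = 13
B = -9932/7 (B = (55/7 - 117)*13 = -764/7*13 = -9932/7 ≈ -1418.9)
u(-895)/B = (-6 + 6*(-895))/(-9932/7) = (-6 - 5370)*(-7/9932) = -5376*(-7/9932) = 9408/2483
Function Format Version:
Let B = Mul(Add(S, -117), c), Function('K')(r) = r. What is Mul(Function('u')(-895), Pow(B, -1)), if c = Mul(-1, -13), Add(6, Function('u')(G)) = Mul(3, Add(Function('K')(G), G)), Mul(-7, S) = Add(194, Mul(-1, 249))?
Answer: Rational(9408, 2483) ≈ 3.7890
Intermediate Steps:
S = Rational(55, 7) (S = Mul(Rational(-1, 7), Add(194, Mul(-1, 249))) = Mul(Rational(-1, 7), Add(194, -249)) = Mul(Rational(-1, 7), -55) = Rational(55, 7) ≈ 7.8571)
Function('u')(G) = Add(-6, Mul(6, G)) (Function('u')(G) = Add(-6, Mul(3, Add(G, G))) = Add(-6, Mul(3, Mul(2, G))) = Add(-6, Mul(6, G)))
c = 13
B = Rational(-9932, 7) (B = Mul(Add(Rational(55, 7), -117), 13) = Mul(Rational(-764, 7), 13) = Rational(-9932, 7) ≈ -1418.9)
Mul(Function('u')(-895), Pow(B, -1)) = Mul(Add(-6, Mul(6, -895)), Pow(Rational(-9932, 7), -1)) = Mul(Add(-6, -5370), Rational(-7, 9932)) = Mul(-5376, Rational(-7, 9932)) = Rational(9408, 2483)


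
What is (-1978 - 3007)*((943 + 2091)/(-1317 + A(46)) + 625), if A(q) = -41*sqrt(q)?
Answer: -5143179518545/1657163 - 620104090*sqrt(46)/1657163 ≈ -3.1061e+6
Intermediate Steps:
(-1978 - 3007)*((943 + 2091)/(-1317 + A(46)) + 625) = (-1978 - 3007)*((943 + 2091)/(-1317 - 41*sqrt(46)) + 625) = -4985*(3034/(-1317 - 41*sqrt(46)) + 625) = -4985*(625 + 3034/(-1317 - 41*sqrt(46))) = -3115625 - 15124490/(-1317 - 41*sqrt(46))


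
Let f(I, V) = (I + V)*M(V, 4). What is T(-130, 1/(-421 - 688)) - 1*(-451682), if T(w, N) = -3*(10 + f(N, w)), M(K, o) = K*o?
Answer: 275975308/1109 ≈ 2.4885e+5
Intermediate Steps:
f(I, V) = 4*V*(I + V) (f(I, V) = (I + V)*(V*4) = (I + V)*(4*V) = 4*V*(I + V))
T(w, N) = -30 - 12*w*(N + w) (T(w, N) = -3*(10 + 4*w*(N + w)) = -30 - 12*w*(N + w))
T(-130, 1/(-421 - 688)) - 1*(-451682) = (-30 - 12*(-130)*(1/(-421 - 688) - 130)) - 1*(-451682) = (-30 - 12*(-130)*(1/(-1109) - 130)) + 451682 = (-30 - 12*(-130)*(-1/1109 - 130)) + 451682 = (-30 - 12*(-130)*(-144171/1109)) + 451682 = (-30 - 224906760/1109) + 451682 = -224940030/1109 + 451682 = 275975308/1109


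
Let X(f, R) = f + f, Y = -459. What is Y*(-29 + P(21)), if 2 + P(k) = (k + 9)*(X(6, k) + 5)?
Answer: -219861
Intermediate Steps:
X(f, R) = 2*f
P(k) = 151 + 17*k (P(k) = -2 + (k + 9)*(2*6 + 5) = -2 + (9 + k)*(12 + 5) = -2 + (9 + k)*17 = -2 + (153 + 17*k) = 151 + 17*k)
Y*(-29 + P(21)) = -459*(-29 + (151 + 17*21)) = -459*(-29 + (151 + 357)) = -459*(-29 + 508) = -459*479 = -219861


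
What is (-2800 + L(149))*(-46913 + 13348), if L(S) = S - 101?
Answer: 92370880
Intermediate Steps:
L(S) = -101 + S
(-2800 + L(149))*(-46913 + 13348) = (-2800 + (-101 + 149))*(-46913 + 13348) = (-2800 + 48)*(-33565) = -2752*(-33565) = 92370880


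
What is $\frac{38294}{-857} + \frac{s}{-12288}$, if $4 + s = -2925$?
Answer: $- \frac{468046519}{10530816} \approx -44.445$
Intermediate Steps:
$s = -2929$ ($s = -4 - 2925 = -2929$)
$\frac{38294}{-857} + \frac{s}{-12288} = \frac{38294}{-857} - \frac{2929}{-12288} = 38294 \left(- \frac{1}{857}\right) - - \frac{2929}{12288} = - \frac{38294}{857} + \frac{2929}{12288} = - \frac{468046519}{10530816}$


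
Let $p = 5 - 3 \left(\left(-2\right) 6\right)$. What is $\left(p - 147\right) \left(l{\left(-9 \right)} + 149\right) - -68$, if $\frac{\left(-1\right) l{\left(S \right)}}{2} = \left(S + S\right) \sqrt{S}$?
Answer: $-15726 - 11448 i \approx -15726.0 - 11448.0 i$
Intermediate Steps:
$l{\left(S \right)} = - 4 S^{\frac{3}{2}}$ ($l{\left(S \right)} = - 2 \left(S + S\right) \sqrt{S} = - 2 \cdot 2 S \sqrt{S} = - 2 \cdot 2 S^{\frac{3}{2}} = - 4 S^{\frac{3}{2}}$)
$p = 41$ ($p = 5 - -36 = 5 + 36 = 41$)
$\left(p - 147\right) \left(l{\left(-9 \right)} + 149\right) - -68 = \left(41 - 147\right) \left(- 4 \left(-9\right)^{\frac{3}{2}} + 149\right) - -68 = - 106 \left(- 4 \left(- 27 i\right) + 149\right) + 68 = - 106 \left(108 i + 149\right) + 68 = - 106 \left(149 + 108 i\right) + 68 = \left(-15794 - 11448 i\right) + 68 = -15726 - 11448 i$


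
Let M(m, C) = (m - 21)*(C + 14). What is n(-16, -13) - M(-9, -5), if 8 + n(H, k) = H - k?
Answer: 259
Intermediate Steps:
M(m, C) = (-21 + m)*(14 + C)
n(H, k) = -8 + H - k (n(H, k) = -8 + (H - k) = -8 + H - k)
n(-16, -13) - M(-9, -5) = (-8 - 16 - 1*(-13)) - (-294 - 21*(-5) + 14*(-9) - 5*(-9)) = (-8 - 16 + 13) - (-294 + 105 - 126 + 45) = -11 - 1*(-270) = -11 + 270 = 259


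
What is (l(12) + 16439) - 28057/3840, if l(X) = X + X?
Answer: 63189863/3840 ≈ 16456.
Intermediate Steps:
l(X) = 2*X
(l(12) + 16439) - 28057/3840 = (2*12 + 16439) - 28057/3840 = (24 + 16439) - 28057*1/3840 = 16463 - 28057/3840 = 63189863/3840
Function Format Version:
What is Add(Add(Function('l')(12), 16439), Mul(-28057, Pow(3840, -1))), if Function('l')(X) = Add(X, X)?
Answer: Rational(63189863, 3840) ≈ 16456.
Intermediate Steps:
Function('l')(X) = Mul(2, X)
Add(Add(Function('l')(12), 16439), Mul(-28057, Pow(3840, -1))) = Add(Add(Mul(2, 12), 16439), Mul(-28057, Pow(3840, -1))) = Add(Add(24, 16439), Mul(-28057, Rational(1, 3840))) = Add(16463, Rational(-28057, 3840)) = Rational(63189863, 3840)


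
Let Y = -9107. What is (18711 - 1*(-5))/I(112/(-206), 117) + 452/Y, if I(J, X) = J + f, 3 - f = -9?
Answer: 4388866919/2686565 ≈ 1633.6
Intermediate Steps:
f = 12 (f = 3 - 1*(-9) = 3 + 9 = 12)
I(J, X) = 12 + J (I(J, X) = J + 12 = 12 + J)
(18711 - 1*(-5))/I(112/(-206), 117) + 452/Y = (18711 - 1*(-5))/(12 + 112/(-206)) + 452/(-9107) = (18711 + 5)/(12 + 112*(-1/206)) + 452*(-1/9107) = 18716/(12 - 56/103) - 452/9107 = 18716/(1180/103) - 452/9107 = 18716*(103/1180) - 452/9107 = 481937/295 - 452/9107 = 4388866919/2686565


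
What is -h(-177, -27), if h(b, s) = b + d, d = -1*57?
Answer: 234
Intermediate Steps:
d = -57
h(b, s) = -57 + b (h(b, s) = b - 57 = -57 + b)
-h(-177, -27) = -(-57 - 177) = -1*(-234) = 234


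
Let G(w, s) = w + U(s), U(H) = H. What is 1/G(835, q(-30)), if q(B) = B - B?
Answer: 1/835 ≈ 0.0011976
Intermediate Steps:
q(B) = 0
G(w, s) = s + w (G(w, s) = w + s = s + w)
1/G(835, q(-30)) = 1/(0 + 835) = 1/835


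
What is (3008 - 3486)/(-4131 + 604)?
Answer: 478/3527 ≈ 0.13553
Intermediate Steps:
(3008 - 3486)/(-4131 + 604) = -478/(-3527) = -478*(-1/3527) = 478/3527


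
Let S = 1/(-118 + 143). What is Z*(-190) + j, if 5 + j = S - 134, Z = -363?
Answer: 1720776/25 ≈ 68831.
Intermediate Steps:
S = 1/25 ≈ 0.040000
j = -3474/25 (j = -5 + (1/25 - 134) = -5 - 3349/25 = -3474/25 ≈ -138.96)
Z*(-190) + j = -363*(-190) - 3474/25 = 68970 - 3474/25 = 1720776/25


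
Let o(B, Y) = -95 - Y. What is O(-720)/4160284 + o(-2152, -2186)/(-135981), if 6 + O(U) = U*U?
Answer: 10298763445/94286596434 ≈ 0.10923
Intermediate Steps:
O(U) = -6 + U² (O(U) = -6 + U*U = -6 + U²)
O(-720)/4160284 + o(-2152, -2186)/(-135981) = (-6 + (-720)²)/4160284 + (-95 - 1*(-2186))/(-135981) = (-6 + 518400)*(1/4160284) + (-95 + 2186)*(-1/135981) = 518394*(1/4160284) + 2091*(-1/135981) = 259197/2080142 - 697/45327 = 10298763445/94286596434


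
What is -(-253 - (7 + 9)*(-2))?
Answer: 221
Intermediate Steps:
-(-253 - (7 + 9)*(-2)) = -(-253 - 16*(-2)) = -(-253 - 1*(-32)) = -(-253 + 32) = -1*(-221) = 221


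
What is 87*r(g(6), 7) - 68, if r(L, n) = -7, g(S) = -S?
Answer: -677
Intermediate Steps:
87*r(g(6), 7) - 68 = 87*(-7) - 68 = -609 - 68 = -677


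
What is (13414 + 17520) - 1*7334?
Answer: 23600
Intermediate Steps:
(13414 + 17520) - 1*7334 = 30934 - 7334 = 23600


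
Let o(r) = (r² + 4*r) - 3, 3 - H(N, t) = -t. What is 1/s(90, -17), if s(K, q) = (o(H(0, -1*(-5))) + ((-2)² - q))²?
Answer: 1/12996 ≈ 7.6947e-5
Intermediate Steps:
H(N, t) = 3 + t (H(N, t) = 3 - (-1)*t = 3 + t)
o(r) = -3 + r² + 4*r
s(K, q) = (97 - q)² (s(K, q) = ((-3 + (3 - 1*(-5))² + 4*(3 - 1*(-5))) + ((-2)² - q))² = ((-3 + (3 + 5)² + 4*(3 + 5)) + (4 - q))² = ((-3 + 8² + 4*8) + (4 - q))² = ((-3 + 64 + 32) + (4 - q))² = (93 + (4 - q))² = (97 - q)²)
1/s(90, -17) = 1/((97 - 1*(-17))²) = 1/((97 + 17)²) = 1/(114²) = 1/12996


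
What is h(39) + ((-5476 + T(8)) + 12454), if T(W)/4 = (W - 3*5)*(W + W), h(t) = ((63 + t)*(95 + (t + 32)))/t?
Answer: 90534/13 ≈ 6964.2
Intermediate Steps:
h(t) = (63 + t)*(127 + t)/t (h(t) = ((63 + t)*(95 + (32 + t)))/t = ((63 + t)*(127 + t))/t = (63 + t)*(127 + t)/t)
T(W) = 8*W*(-15 + W) (T(W) = 4*((W - 3*5)*(W + W)) = 4*((W - 15)*(2*W)) = 4*((-15 + W)*(2*W)) = 4*(2*W*(-15 + W)) = 8*W*(-15 + W))
h(39) + ((-5476 + T(8)) + 12454) = (190 + 39 + 8001/39) + ((-5476 + 8*8*(-15 + 8)) + 12454) = (190 + 39 + 8001*(1/39)) + ((-5476 + 8*8*(-7)) + 12454) = (190 + 39 + 2667/13) + ((-5476 - 448) + 12454) = 5644/13 + (-5924 + 12454) = 5644/13 + 6530 = 90534/13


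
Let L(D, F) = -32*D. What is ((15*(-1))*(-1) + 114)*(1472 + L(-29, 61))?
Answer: 309600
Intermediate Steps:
((15*(-1))*(-1) + 114)*(1472 + L(-29, 61)) = ((15*(-1))*(-1) + 114)*(1472 - 32*(-29)) = (-15*(-1) + 114)*(1472 + 928) = (15 + 114)*2400 = 129*2400 = 309600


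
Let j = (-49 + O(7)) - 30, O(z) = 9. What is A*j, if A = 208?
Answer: -14560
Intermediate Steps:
j = -70 (j = (-49 + 9) - 30 = -40 - 30 = -70)
A*j = 208*(-70) = -14560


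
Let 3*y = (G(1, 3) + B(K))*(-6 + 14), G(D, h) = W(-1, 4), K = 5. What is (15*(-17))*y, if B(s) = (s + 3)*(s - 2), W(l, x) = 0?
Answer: -16320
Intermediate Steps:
B(s) = (-2 + s)*(3 + s) (B(s) = (3 + s)*(-2 + s) = (-2 + s)*(3 + s))
G(D, h) = 0
y = 64 (y = ((0 + (-6 + 5 + 5**2))*(-6 + 14))/3 = ((0 + (-6 + 5 + 25))*8)/3 = ((0 + 24)*8)/3 = (24*8)/3 = (1/3)*192 = 64)
(15*(-17))*y = (15*(-17))*64 = -255*64 = -16320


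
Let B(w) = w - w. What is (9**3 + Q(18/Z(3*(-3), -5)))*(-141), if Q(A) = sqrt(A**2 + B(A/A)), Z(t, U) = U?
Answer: -516483/5 ≈ -1.0330e+5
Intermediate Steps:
B(w) = 0
Q(A) = sqrt(A**2) (Q(A) = sqrt(A**2 + 0) = sqrt(A**2))
(9**3 + Q(18/Z(3*(-3), -5)))*(-141) = (9**3 + sqrt((18/(-5))**2))*(-141) = (729 + sqrt((18*(-1/5))**2))*(-141) = (729 + sqrt((-18/5)**2))*(-141) = (729 + sqrt(324/25))*(-141) = (729 + 18/5)*(-141) = (3663/5)*(-141) = -516483/5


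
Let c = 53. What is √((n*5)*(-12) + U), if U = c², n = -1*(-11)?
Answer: √2149 ≈ 46.357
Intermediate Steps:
n = 11
U = 2809 (U = 53² = 2809)
√((n*5)*(-12) + U) = √((11*5)*(-12) + 2809) = √(55*(-12) + 2809) = √(-660 + 2809) = √2149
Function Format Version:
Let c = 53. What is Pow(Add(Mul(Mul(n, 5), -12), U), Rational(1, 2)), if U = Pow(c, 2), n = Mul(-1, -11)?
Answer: Pow(2149, Rational(1, 2)) ≈ 46.357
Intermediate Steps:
n = 11
U = 2809 (U = Pow(53, 2) = 2809)
Pow(Add(Mul(Mul(n, 5), -12), U), Rational(1, 2)) = Pow(Add(Mul(Mul(11, 5), -12), 2809), Rational(1, 2)) = Pow(Add(Mul(55, -12), 2809), Rational(1, 2)) = Pow(Add(-660, 2809), Rational(1, 2)) = Pow(2149, Rational(1, 2))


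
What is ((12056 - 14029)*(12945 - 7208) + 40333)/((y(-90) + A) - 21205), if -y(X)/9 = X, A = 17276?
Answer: 11278768/3119 ≈ 3616.1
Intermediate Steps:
y(X) = -9*X
((12056 - 14029)*(12945 - 7208) + 40333)/((y(-90) + A) - 21205) = ((12056 - 14029)*(12945 - 7208) + 40333)/((-9*(-90) + 17276) - 21205) = (-1973*5737 + 40333)/((810 + 17276) - 21205) = (-11319101 + 40333)/(18086 - 21205) = -11278768/(-3119) = -11278768*(-1/3119) = 11278768/3119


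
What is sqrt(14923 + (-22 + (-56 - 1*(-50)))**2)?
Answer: sqrt(15707) ≈ 125.33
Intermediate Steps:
sqrt(14923 + (-22 + (-56 - 1*(-50)))**2) = sqrt(14923 + (-22 + (-56 + 50))**2) = sqrt(14923 + (-22 - 6)**2) = sqrt(14923 + (-28)**2) = sqrt(14923 + 784) = sqrt(15707)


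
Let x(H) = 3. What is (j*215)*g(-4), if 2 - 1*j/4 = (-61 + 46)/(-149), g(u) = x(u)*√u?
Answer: 1460280*I/149 ≈ 9800.5*I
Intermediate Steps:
g(u) = 3*√u
j = 1132/149 (j = 8 - 4*(-61 + 46)/(-149) = 8 - (-60)*(-1)/149 = 8 - 4*15/149 = 8 - 60/149 = 1132/149 ≈ 7.5973)
(j*215)*g(-4) = ((1132/149)*215)*(3*√(-4)) = 243380*(3*(2*I))/149 = 243380*(6*I)/149 = 1460280*I/149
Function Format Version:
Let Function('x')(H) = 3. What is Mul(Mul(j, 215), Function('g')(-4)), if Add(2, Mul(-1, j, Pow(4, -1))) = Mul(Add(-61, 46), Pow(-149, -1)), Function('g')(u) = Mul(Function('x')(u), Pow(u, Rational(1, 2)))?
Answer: Mul(Rational(1460280, 149), I) ≈ Mul(9800.5, I)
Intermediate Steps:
Function('g')(u) = Mul(3, Pow(u, Rational(1, 2)))
j = Rational(1132, 149) (j = Add(8, Mul(-4, Mul(Add(-61, 46), Pow(-149, -1)))) = Add(8, Mul(-4, Mul(-15, Rational(-1, 149)))) = Add(8, Mul(-4, Rational(15, 149))) = Add(8, Rational(-60, 149)) = Rational(1132, 149) ≈ 7.5973)
Mul(Mul(j, 215), Function('g')(-4)) = Mul(Mul(Rational(1132, 149), 215), Mul(3, Pow(-4, Rational(1, 2)))) = Mul(Rational(243380, 149), Mul(3, Mul(2, I))) = Mul(Rational(243380, 149), Mul(6, I)) = Mul(Rational(1460280, 149), I)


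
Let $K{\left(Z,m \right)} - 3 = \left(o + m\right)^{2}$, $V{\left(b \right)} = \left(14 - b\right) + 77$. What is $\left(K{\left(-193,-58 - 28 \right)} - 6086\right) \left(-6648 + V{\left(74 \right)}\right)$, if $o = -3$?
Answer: $-12187778$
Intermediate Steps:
$V{\left(b \right)} = 91 - b$
$K{\left(Z,m \right)} = 3 + \left(-3 + m\right)^{2}$
$\left(K{\left(-193,-58 - 28 \right)} - 6086\right) \left(-6648 + V{\left(74 \right)}\right) = \left(\left(3 + \left(-3 - 86\right)^{2}\right) - 6086\right) \left(-6648 + \left(91 - 74\right)\right) = \left(\left(3 + \left(-3 - 86\right)^{2}\right) - 6086\right) \left(-6648 + 17\right) = \left(\left(3 + \left(-89\right)^{2}\right) - 6086\right) \left(-6631\right) = \left(\left(3 + 7921\right) - 6086\right) \left(-6631\right) = \left(7924 - 6086\right) \left(-6631\right) = 1838 \left(-6631\right) = -12187778$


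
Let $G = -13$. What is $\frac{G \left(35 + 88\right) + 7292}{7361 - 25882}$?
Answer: $- \frac{5693}{18521} \approx -0.30738$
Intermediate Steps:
$\frac{G \left(35 + 88\right) + 7292}{7361 - 25882} = \frac{- 13 \left(35 + 88\right) + 7292}{7361 - 25882} = \frac{\left(-13\right) 123 + 7292}{-18521} = \left(-1599 + 7292\right) \left(- \frac{1}{18521}\right) = 5693 \left(- \frac{1}{18521}\right) = - \frac{5693}{18521}$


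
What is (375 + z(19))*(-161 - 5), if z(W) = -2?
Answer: -61918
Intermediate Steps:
(375 + z(19))*(-161 - 5) = (375 - 2)*(-161 - 5) = 373*(-166) = -61918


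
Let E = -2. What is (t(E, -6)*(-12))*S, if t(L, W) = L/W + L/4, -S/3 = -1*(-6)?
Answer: -36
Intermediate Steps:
S = -18 (S = -(-3)*(-6) = -3*6 = -18)
t(L, W) = L/4 + L/W (t(L, W) = L/W + L*(1/4) = L/W + L/4 = L/4 + L/W)
(t(E, -6)*(-12))*S = (((1/4)*(-2) - 2/(-6))*(-12))*(-18) = ((-1/2 - 2*(-1/6))*(-12))*(-18) = ((-1/2 + 1/3)*(-12))*(-18) = -1/6*(-12)*(-18) = 2*(-18) = -36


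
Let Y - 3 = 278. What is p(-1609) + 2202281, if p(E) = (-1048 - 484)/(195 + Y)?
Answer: 262071056/119 ≈ 2.2023e+6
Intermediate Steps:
Y = 281 (Y = 3 + 278 = 281)
p(E) = -383/119 (p(E) = (-1048 - 484)/(195 + 281) = -1532/476 = -1532*1/476 = -383/119)
p(-1609) + 2202281 = -383/119 + 2202281 = 262071056/119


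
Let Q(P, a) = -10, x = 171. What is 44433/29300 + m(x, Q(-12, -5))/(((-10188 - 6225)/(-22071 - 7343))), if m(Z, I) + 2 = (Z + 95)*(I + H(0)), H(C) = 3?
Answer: -1605722213971/480900900 ≈ -3339.0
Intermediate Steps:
m(Z, I) = -2 + (3 + I)*(95 + Z) (m(Z, I) = -2 + (Z + 95)*(I + 3) = -2 + (95 + Z)*(3 + I) = -2 + (3 + I)*(95 + Z))
44433/29300 + m(x, Q(-12, -5))/(((-10188 - 6225)/(-22071 - 7343))) = 44433/29300 + (283 + 3*171 + 95*(-10) - 10*171)/(((-10188 - 6225)/(-22071 - 7343))) = 44433*(1/29300) + (283 + 513 - 950 - 1710)/((-16413/(-29414))) = 44433/29300 - 1864/((-16413*(-1/29414))) = 44433/29300 - 1864/16413/29414 = 44433/29300 - 1864*29414/16413 = 44433/29300 - 54827696/16413 = -1605722213971/480900900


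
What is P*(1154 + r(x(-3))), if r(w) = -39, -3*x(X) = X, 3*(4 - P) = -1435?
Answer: 1613405/3 ≈ 5.3780e+5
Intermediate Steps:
P = 1447/3 (P = 4 - ⅓*(-1435) = 4 + 1435/3 = 1447/3 ≈ 482.33)
x(X) = -X/3
P*(1154 + r(x(-3))) = 1447*(1154 - 39)/3 = (1447/3)*1115 = 1613405/3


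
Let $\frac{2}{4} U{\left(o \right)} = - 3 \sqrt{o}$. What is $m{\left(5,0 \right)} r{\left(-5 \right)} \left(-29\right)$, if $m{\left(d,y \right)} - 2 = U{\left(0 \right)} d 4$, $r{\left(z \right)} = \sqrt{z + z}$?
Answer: $- 58 i \sqrt{10} \approx - 183.41 i$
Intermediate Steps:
$U{\left(o \right)} = - 6 \sqrt{o}$ ($U{\left(o \right)} = 2 \left(- 3 \sqrt{o}\right) = - 6 \sqrt{o}$)
$r{\left(z \right)} = \sqrt{2} \sqrt{z}$ ($r{\left(z \right)} = \sqrt{2 z} = \sqrt{2} \sqrt{z}$)
$m{\left(d,y \right)} = 2$ ($m{\left(d,y \right)} = 2 + - 6 \sqrt{0} d 4 = 2 + \left(-6\right) 0 d 4 = 2 + 0 d 4 = 2 + 0 \cdot 4 = 2 + 0 = 2$)
$m{\left(5,0 \right)} r{\left(-5 \right)} \left(-29\right) = 2 \sqrt{2} \sqrt{-5} \left(-29\right) = 2 \sqrt{2} i \sqrt{5} \left(-29\right) = 2 i \sqrt{10} \left(-29\right) = - 58 i \sqrt{10}$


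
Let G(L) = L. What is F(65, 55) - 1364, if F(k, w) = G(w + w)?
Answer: -1254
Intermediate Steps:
F(k, w) = 2*w (F(k, w) = w + w = 2*w)
F(65, 55) - 1364 = 2*55 - 1364 = 110 - 1364 = -1254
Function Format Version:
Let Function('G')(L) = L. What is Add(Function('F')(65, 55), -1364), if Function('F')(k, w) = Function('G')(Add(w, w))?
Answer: -1254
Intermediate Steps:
Function('F')(k, w) = Mul(2, w) (Function('F')(k, w) = Add(w, w) = Mul(2, w))
Add(Function('F')(65, 55), -1364) = Add(Mul(2, 55), -1364) = Add(110, -1364) = -1254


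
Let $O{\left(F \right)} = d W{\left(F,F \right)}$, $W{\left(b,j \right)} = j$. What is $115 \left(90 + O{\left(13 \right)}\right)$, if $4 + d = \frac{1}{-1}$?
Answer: $2875$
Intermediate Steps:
$d = -5$ ($d = -4 + \frac{1}{-1} = -4 - 1 = -5$)
$O{\left(F \right)} = - 5 F$
$115 \left(90 + O{\left(13 \right)}\right) = 115 \left(90 - 65\right) = 115 \cdot 25 = 2875$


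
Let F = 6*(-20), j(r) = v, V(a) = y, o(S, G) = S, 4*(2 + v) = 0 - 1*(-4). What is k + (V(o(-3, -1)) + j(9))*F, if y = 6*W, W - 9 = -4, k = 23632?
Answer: 20152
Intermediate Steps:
v = -1 (v = -2 + (0 - 1*(-4))/4 = -2 + (0 + 4)/4 = -2 + (1/4)*4 = -2 + 1 = -1)
W = 5 (W = 9 - 4 = 5)
y = 30 (y = 6*5 = 30)
V(a) = 30
j(r) = -1
F = -120
k + (V(o(-3, -1)) + j(9))*F = 23632 + (30 - 1)*(-120) = 23632 + 29*(-120) = 23632 - 3480 = 20152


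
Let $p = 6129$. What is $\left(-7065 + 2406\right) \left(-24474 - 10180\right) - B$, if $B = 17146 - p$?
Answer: $161441969$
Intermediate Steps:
$B = 11017$ ($B = 17146 - 6129 = 11017$)
$\left(-7065 + 2406\right) \left(-24474 - 10180\right) - B = \left(-7065 + 2406\right) \left(-24474 - 10180\right) - 11017 = \left(-4659\right) \left(-34654\right) - 11017 = 161452986 - 11017 = 161441969$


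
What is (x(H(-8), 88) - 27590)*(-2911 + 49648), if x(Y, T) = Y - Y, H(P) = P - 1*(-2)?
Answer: -1289473830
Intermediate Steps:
H(P) = 2 + P (H(P) = P + 2 = 2 + P)
x(Y, T) = 0
(x(H(-8), 88) - 27590)*(-2911 + 49648) = (0 - 27590)*(-2911 + 49648) = -27590*46737 = -1289473830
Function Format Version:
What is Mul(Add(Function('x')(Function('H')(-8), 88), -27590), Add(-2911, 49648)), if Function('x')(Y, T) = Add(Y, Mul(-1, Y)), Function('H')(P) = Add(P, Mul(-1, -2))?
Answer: -1289473830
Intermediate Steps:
Function('H')(P) = Add(2, P) (Function('H')(P) = Add(P, 2) = Add(2, P))
Function('x')(Y, T) = 0
Mul(Add(Function('x')(Function('H')(-8), 88), -27590), Add(-2911, 49648)) = Mul(Add(0, -27590), Add(-2911, 49648)) = Mul(-27590, 46737) = -1289473830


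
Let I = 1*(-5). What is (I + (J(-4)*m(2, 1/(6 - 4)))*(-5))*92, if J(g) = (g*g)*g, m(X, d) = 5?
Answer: 146740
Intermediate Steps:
J(g) = g³ (J(g) = g²*g = g³)
I = -5
(I + (J(-4)*m(2, 1/(6 - 4)))*(-5))*92 = (-5 + ((-4)³*5)*(-5))*92 = (-5 - 64*5*(-5))*92 = (-5 - 320*(-5))*92 = (-5 + 1600)*92 = 1595*92 = 146740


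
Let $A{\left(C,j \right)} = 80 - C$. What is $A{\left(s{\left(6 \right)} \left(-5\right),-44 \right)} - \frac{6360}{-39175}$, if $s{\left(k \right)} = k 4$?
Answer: $\frac{1568272}{7835} \approx 200.16$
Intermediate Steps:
$s{\left(k \right)} = 4 k$
$A{\left(s{\left(6 \right)} \left(-5\right),-44 \right)} - \frac{6360}{-39175} = \left(80 - 4 \cdot 6 \left(-5\right)\right) - \frac{6360}{-39175} = \left(80 - 24 \left(-5\right)\right) - - \frac{1272}{7835} = \left(80 - -120\right) + \frac{1272}{7835} = \left(80 + 120\right) + \frac{1272}{7835} = 200 + \frac{1272}{7835} = \frac{1568272}{7835}$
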